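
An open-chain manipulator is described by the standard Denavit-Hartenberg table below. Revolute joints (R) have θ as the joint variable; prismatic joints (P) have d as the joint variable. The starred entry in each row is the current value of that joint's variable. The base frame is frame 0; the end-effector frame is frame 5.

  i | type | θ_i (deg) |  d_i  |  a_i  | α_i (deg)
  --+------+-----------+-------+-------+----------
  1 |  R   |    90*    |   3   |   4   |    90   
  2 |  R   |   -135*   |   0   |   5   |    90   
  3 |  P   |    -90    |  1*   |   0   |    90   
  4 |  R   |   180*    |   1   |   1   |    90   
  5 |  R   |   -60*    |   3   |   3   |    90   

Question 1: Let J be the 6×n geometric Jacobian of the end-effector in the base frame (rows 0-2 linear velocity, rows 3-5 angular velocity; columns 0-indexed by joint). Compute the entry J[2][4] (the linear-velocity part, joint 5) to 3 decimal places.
1.061

axis z_4 = (-0.0000,-0.7071,0.7071); lever o_n−o_4 = (1.5000,-3.9584,0.2842)
cross product → J_v[:, 4] = (2.5981,1.0607,1.0607)
J_ω[:, 4] = z_4
entry J[2][4] = 1.0607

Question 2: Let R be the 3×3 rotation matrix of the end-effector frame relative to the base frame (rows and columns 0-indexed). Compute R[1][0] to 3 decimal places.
-0.612

End-effector x-axis (col 0 of R) = (0.5000,-0.6124,-0.6124)
R[1][0] = -0.6124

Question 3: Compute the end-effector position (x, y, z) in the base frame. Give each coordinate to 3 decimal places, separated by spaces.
after link 1: o_1 = (0.0000, 4.0000, 3.0000)
after link 2: o_2 = (0.0000, 0.4645, -0.5355)
after link 3: o_3 = (0.0000, -0.2426, 0.1716)
after link 4: o_4 = (1.0000, 0.4645, 0.8787)
after link 5: o_5 = (2.5000, -3.4940, 1.1629)

2.500 -3.494 1.163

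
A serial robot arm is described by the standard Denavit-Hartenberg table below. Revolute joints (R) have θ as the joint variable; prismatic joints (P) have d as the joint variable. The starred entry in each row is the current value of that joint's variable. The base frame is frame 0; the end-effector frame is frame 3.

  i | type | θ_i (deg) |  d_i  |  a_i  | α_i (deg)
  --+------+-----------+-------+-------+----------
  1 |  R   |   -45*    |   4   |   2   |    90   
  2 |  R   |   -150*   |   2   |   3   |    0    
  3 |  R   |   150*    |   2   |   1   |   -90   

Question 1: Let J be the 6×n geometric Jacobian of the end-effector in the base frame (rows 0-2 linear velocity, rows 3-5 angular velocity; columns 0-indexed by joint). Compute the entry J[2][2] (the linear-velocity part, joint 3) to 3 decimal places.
1.000

axis z_2 = (-0.7071,-0.7071,0.0000); lever o_n−o_2 = (-0.7071,-2.1213,0.0000)
cross product → J_v[:, 2] = (0.0000,-0.0000,1.0000)
J_ω[:, 2] = z_2
entry J[2][2] = 1.0000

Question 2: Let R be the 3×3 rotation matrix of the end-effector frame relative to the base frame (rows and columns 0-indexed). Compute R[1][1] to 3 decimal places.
End-effector y-axis (col 1 of R) = (0.7071,0.7071,-0.0000)
R[1][1] = 0.7071

0.707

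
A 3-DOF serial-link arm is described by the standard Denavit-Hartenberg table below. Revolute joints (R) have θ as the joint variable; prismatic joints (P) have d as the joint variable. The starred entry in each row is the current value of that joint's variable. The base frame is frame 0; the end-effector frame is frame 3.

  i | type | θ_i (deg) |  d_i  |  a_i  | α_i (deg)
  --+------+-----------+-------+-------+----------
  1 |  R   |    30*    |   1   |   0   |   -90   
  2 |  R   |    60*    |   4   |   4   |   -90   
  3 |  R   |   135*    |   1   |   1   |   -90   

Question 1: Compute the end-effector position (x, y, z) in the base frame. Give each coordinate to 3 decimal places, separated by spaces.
-0.971 3.242 -2.352

after link 1: o_1 = (0.0000, 0.0000, 1.0000)
after link 2: o_2 = (-0.2679, 4.4641, -2.4641)
after link 3: o_3 = (-0.9706, 3.2419, -2.3517)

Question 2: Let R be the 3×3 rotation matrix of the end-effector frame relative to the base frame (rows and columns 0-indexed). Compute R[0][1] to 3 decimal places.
End-effector y-axis (col 1 of R) = (0.7500,0.4330,0.5000)
R[0][1] = 0.7500

0.750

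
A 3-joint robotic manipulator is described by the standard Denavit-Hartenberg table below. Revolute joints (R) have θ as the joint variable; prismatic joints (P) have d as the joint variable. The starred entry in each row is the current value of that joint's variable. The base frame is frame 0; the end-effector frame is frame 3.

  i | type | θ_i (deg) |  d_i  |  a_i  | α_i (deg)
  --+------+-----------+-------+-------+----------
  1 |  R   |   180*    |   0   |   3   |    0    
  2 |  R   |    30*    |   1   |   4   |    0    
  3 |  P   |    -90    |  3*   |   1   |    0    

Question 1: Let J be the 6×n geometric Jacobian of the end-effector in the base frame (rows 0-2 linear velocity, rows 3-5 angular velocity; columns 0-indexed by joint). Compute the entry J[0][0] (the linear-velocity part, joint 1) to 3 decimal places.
1.134

axis z_0 = ẑ; lever o_n−o_0 = (-6.9641,-1.1340,4.0000)
cross product → J_v[:, 0] = (1.1340,-6.9641,0.0000)
J_ω[:, 0] = z_0
entry J[0][0] = 1.1340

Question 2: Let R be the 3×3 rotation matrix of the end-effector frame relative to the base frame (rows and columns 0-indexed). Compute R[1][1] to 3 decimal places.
End-effector y-axis (col 1 of R) = (-0.8660,-0.5000,0.0000)
R[1][1] = -0.5000

-0.500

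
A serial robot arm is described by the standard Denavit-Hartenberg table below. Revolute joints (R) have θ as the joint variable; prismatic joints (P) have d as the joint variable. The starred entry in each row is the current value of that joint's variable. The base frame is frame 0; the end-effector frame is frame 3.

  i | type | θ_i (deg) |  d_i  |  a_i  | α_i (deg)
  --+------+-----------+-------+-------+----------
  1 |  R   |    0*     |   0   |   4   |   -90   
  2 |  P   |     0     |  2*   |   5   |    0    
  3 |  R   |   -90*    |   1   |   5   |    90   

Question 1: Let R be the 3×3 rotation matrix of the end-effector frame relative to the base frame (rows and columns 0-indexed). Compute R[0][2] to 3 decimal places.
-1.000

End-effector z-axis (col 2 of R) = (-1.0000,0.0000,0.0000)
R[0][2] = -1.0000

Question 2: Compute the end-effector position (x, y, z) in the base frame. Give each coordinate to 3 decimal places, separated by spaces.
after link 1: o_1 = (4.0000, 0.0000, 0.0000)
after link 2: o_2 = (9.0000, 2.0000, 0.0000)
after link 3: o_3 = (9.0000, 3.0000, 5.0000)

9.000 3.000 5.000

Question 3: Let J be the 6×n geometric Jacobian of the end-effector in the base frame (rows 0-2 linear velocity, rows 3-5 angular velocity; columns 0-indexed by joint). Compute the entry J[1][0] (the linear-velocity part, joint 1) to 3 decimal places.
axis z_0 = ẑ; lever o_n−o_0 = (9.0000,3.0000,5.0000)
cross product → J_v[:, 0] = (-3.0000,9.0000,0.0000)
J_ω[:, 0] = z_0
entry J[1][0] = 9.0000

9.000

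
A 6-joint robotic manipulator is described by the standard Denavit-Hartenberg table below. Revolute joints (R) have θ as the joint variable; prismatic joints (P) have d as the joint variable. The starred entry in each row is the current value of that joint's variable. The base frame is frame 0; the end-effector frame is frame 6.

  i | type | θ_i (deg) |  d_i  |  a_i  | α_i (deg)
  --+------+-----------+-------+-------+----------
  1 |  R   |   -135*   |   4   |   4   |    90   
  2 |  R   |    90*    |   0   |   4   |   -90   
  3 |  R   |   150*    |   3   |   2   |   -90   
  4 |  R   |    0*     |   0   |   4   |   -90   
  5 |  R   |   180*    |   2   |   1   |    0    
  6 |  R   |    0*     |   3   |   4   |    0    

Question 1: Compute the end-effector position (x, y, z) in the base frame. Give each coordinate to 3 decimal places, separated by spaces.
-3.889 -4.596 7.134

after link 1: o_1 = (-2.8284, -2.8284, 4.0000)
after link 2: o_2 = (-2.8284, -2.8284, 8.0000)
after link 3: o_3 = (-0.0000, -1.4142, 6.2679)
after link 4: o_4 = (1.4142, -2.8284, 2.8038)
after link 5: o_5 = (-0.3536, -3.8891, 3.6699)
after link 6: o_6 = (-3.8891, -4.5962, 7.1340)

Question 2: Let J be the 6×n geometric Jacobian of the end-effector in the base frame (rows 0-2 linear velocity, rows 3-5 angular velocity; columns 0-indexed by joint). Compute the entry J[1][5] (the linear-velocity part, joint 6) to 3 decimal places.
2.449

axis z_5 = (-0.7071,-0.7071,-0.0000); lever o_n−o_5 = (-3.5355,-0.7071,3.4641)
cross product → J_v[:, 5] = (-2.4495,2.4495,-2.0000)
J_ω[:, 5] = z_5
entry J[1][5] = 2.4495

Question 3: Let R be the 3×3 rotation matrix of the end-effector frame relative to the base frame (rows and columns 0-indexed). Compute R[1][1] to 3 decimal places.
End-effector y-axis (col 1 of R) = (-0.6124,0.6124,-0.5000)
R[1][1] = 0.6124

0.612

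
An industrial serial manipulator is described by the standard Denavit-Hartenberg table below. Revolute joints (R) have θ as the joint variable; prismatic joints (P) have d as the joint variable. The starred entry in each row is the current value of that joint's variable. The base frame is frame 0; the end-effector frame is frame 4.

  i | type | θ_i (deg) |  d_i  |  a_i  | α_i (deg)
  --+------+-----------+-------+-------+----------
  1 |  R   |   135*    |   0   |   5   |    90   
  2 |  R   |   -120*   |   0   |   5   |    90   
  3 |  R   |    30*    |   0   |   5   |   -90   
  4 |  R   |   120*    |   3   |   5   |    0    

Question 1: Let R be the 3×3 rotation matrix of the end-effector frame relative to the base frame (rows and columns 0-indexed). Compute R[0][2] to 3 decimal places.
0.436

End-effector z-axis (col 2 of R) = (0.4356,0.7891,0.4330)
R[0][2] = 0.4356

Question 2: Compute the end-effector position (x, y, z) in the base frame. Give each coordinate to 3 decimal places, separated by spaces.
after link 1: o_1 = (-3.5355, 3.5355, 0.0000)
after link 2: o_2 = (-1.7678, 1.7678, -4.3301)
after link 3: o_3 = (1.5309, 2.0046, -8.0801)
after link 4: o_4 = (-1.4633, 6.9053, -7.0712)

-1.463 6.905 -7.071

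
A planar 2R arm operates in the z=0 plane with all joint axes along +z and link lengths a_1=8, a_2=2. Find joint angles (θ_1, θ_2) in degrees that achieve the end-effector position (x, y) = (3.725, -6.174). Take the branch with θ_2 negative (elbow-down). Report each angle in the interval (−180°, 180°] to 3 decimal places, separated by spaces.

-44.999 -120.013

cos θ_2 = (51.9939−8²−2²)/(2·8·2) = -0.5002; θ_2 = -120.0126° (elbow-down)
β = atan2(-6.1740,3.7250) = -58.8959°; ψ = atan2(-1.7318,6.9996) = -13.8969°
θ_1 = β − ψ = -44.9990°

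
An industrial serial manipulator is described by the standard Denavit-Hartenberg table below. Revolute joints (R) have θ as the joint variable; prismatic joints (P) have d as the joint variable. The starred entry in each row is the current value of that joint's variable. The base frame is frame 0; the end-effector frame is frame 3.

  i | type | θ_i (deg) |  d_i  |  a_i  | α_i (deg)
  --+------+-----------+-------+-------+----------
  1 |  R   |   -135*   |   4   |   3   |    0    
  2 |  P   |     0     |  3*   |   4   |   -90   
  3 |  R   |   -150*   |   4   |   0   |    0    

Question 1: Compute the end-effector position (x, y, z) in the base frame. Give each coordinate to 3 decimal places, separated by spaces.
-2.121 -7.778 7.000

after link 1: o_1 = (-2.1213, -2.1213, 4.0000)
after link 2: o_2 = (-4.9497, -4.9497, 7.0000)
after link 3: o_3 = (-2.1213, -7.7782, 7.0000)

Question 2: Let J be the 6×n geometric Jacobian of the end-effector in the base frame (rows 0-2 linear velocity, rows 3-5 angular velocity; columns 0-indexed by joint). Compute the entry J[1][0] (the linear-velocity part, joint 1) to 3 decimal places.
axis z_0 = ẑ; lever o_n−o_0 = (-2.1213,-7.7782,7.0000)
cross product → J_v[:, 0] = (7.7782,-2.1213,0.0000)
J_ω[:, 0] = z_0
entry J[1][0] = -2.1213

-2.121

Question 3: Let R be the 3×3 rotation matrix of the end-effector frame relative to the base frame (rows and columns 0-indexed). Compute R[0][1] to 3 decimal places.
-0.354

End-effector y-axis (col 1 of R) = (-0.3536,-0.3536,0.8660)
R[0][1] = -0.3536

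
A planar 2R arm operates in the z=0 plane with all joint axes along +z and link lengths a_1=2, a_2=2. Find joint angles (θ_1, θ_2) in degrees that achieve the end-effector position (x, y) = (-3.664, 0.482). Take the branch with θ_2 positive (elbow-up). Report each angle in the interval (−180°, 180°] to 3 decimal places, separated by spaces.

150.008 44.996

cos θ_2 = (13.6572−2²−2²)/(2·2·2) = 0.7072; θ_2 = 44.9963° (elbow-up)
β = atan2(0.4820,-3.6640) = 172.5058°; ψ = atan2(1.4141,3.4143) = 22.4981°
θ_1 = β − ψ = 150.0076°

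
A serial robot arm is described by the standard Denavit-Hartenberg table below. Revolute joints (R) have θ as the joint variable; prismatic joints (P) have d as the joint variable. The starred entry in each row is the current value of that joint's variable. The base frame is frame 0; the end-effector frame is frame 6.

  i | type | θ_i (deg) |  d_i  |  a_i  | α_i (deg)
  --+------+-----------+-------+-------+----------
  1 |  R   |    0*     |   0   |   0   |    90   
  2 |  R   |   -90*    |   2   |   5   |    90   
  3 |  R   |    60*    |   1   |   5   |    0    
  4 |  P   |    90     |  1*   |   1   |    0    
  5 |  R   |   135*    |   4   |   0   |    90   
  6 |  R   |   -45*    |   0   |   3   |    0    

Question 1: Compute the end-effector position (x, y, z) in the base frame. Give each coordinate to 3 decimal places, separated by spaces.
-3.879 -4.781 -7.183

after link 1: o_1 = (0.0000, 0.0000, 0.0000)
after link 2: o_2 = (0.0000, -2.0000, -5.0000)
after link 3: o_3 = (-1.0000, -6.3301, -7.5000)
after link 4: o_4 = (-2.0000, -6.8301, -6.6340)
after link 5: o_5 = (-6.0000, -6.8301, -6.6340)
after link 6: o_6 = (-3.8787, -4.7811, -7.1830)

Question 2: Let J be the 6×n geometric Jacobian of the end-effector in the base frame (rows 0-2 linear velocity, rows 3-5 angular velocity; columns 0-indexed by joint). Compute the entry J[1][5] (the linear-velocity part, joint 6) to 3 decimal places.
2.049

axis z_5 = (-0.0000,0.2588,0.9659); lever o_n−o_5 = (2.1213,2.0490,-0.5490)
cross product → J_v[:, 5] = (-2.1213,2.0490,-0.5490)
J_ω[:, 5] = z_5
entry J[1][5] = 2.0490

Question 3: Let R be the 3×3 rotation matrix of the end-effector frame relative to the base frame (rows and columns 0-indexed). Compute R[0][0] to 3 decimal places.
0.707

End-effector x-axis (col 0 of R) = (0.7071,0.6830,-0.1830)
R[0][0] = 0.7071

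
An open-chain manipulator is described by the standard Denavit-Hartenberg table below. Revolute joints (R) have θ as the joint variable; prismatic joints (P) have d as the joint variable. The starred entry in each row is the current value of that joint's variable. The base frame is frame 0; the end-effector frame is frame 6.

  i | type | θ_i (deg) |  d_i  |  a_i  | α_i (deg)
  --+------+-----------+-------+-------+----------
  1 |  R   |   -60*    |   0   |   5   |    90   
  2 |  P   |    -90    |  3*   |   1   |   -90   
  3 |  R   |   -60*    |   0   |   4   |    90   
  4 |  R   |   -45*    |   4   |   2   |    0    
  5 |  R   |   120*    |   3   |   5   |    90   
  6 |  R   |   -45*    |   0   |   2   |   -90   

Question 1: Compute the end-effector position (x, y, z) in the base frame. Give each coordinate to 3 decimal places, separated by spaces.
-5.432 -14.431 0.300

after link 1: o_1 = (2.5000, -4.3301, 0.0000)
after link 2: o_2 = (-0.0981, -5.8301, -1.0000)
after link 3: o_3 = (-3.0981, -7.5622, -3.0000)
after link 4: o_4 = (-6.5979, -7.9498, -0.2430)
after link 5: o_5 = (-6.4527, -13.4427, 1.7080)
after link 6: o_6 = (-5.4318, -14.4307, 0.3003)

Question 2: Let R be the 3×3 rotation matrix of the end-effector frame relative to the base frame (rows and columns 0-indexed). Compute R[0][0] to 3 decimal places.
End-effector x-axis (col 0 of R) = (0.5104,-0.4940,-0.7039)
R[0][0] = 0.5104

0.510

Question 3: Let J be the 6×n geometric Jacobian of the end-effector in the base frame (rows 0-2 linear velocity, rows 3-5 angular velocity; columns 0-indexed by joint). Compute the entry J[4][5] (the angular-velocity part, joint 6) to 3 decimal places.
axis z_5 = (-0.8539,-0.1941,-0.4830); lever o_n−o_5 = (1.0209,-0.9880,-1.4078)
cross product → J_v[:, 5] = (-0.2039,-1.6951,1.0417)
J_ω[:, 5] = z_5
entry J[4][5] = -0.1941

-0.194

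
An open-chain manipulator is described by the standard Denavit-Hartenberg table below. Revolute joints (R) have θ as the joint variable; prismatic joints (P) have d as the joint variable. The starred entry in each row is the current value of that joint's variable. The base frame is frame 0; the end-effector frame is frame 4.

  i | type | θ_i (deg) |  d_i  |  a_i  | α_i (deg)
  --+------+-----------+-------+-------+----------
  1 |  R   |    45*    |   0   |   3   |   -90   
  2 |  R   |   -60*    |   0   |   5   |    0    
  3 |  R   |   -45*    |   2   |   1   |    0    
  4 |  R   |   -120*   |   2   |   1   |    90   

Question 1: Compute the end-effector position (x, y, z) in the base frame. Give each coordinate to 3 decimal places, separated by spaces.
0.378 6.035 4.589

after link 1: o_1 = (2.1213, 2.1213, 0.0000)
after link 2: o_2 = (3.8891, 3.8891, 4.3301)
after link 3: o_3 = (2.2919, 5.1203, 5.2961)
after link 4: o_4 = (0.3776, 6.0345, 4.5889)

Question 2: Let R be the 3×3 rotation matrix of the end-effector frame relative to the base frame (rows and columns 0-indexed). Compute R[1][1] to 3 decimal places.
End-effector y-axis (col 1 of R) = (-0.7071,0.7071,0.0000)
R[1][1] = 0.7071

0.707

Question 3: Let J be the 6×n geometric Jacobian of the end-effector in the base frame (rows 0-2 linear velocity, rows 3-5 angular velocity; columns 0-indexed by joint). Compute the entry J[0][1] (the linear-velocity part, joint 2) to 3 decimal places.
axis z_1 = (-0.7071,0.7071,0.0000); lever o_n−o_1 = (-1.7437,3.9132,4.5889)
cross product → J_v[:, 1] = (3.2449,3.2449,-1.5341)
J_ω[:, 1] = z_1
entry J[0][1] = 3.2449

3.245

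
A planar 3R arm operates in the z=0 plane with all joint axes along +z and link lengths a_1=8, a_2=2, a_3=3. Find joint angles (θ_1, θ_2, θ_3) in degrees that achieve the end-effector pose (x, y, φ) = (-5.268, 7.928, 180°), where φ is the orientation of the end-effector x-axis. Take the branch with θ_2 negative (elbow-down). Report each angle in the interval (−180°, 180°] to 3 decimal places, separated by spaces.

120.001 -90.005 150.004

wrist centre = target − a_3·(cos φ, sin φ) = (-2.2680, 7.9280)
cos θ_2 = (67.9970−8²−2²)/(2·8·2) = -0.0001; θ_2 = -90.0054° (elbow-down)
β = atan2(7.9280,-2.2680) = 105.9645°; ψ = atan2(-2.0000,7.9998) = -14.0366°
θ_1 = β − ψ = 120.0010°
θ_3 = φ − θ_1 − θ_2 = 150.0043° (wrapped to (-180°,180°])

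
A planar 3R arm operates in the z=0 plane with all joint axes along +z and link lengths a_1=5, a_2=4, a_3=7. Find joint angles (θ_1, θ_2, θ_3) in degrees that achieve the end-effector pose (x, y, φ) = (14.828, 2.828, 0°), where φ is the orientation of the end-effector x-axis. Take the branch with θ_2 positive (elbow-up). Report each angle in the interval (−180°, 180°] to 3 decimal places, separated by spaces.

wrist centre = target − a_3·(cos φ, sin φ) = (7.8280, 2.8280)
cos θ_2 = (69.2752−5²−4²)/(2·5·4) = 0.7069; θ_2 = 45.0184° (elbow-up)
β = atan2(2.8280,7.8280) = 19.8631°; ψ = atan2(2.8293,7.8275) = 19.8729°
θ_1 = β − ψ = -0.0098°
θ_3 = φ − θ_1 − θ_2 = -45.0087° (wrapped to (-180°,180°])

-0.010 45.018 -45.009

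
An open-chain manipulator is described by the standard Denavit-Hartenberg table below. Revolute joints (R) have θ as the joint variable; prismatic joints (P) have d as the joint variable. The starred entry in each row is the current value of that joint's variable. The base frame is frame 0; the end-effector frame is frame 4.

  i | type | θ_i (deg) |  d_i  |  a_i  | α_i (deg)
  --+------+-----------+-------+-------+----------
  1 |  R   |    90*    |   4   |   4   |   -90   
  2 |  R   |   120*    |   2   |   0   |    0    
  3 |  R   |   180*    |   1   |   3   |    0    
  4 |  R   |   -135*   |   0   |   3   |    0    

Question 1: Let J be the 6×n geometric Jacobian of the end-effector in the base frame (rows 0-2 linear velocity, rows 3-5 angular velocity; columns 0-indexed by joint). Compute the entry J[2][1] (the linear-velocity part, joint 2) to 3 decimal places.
axis z_1 = (-1.0000,0.0000,0.0000); lever o_n−o_1 = (-3.0000,-1.3978,1.8216)
cross product → J_v[:, 1] = (0.0000,1.8216,1.3978)
J_ω[:, 1] = z_1
entry J[2][1] = 1.3978

1.398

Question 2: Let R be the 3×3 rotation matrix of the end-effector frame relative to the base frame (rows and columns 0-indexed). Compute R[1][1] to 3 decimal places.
End-effector y-axis (col 1 of R) = (0.0000,-0.2588,0.9659)
R[1][1] = -0.2588

-0.259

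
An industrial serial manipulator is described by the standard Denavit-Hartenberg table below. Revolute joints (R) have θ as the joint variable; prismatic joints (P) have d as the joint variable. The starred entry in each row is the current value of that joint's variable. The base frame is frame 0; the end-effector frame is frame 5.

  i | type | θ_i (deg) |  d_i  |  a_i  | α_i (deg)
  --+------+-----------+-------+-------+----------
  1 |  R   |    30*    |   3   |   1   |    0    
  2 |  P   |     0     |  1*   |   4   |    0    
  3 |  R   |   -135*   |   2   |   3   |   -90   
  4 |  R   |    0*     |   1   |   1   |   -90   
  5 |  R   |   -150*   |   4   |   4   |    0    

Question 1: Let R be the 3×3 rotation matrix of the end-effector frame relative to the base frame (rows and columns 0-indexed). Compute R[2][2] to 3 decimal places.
End-effector z-axis (col 2 of R) = (0.0000,-0.0000,-1.0000)
R[2][2] = -1.0000

-1.000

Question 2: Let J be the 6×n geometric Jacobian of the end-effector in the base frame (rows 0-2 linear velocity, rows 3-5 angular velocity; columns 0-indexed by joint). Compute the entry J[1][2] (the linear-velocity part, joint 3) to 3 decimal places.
axis z_2 = (0.0000,0.0000,1.0000); lever o_n−o_2 = (2.7591,-1.2941,-2.0000)
cross product → J_v[:, 2] = (1.2941,2.7591,-0.0000)
J_ω[:, 2] = z_2
entry J[1][2] = 2.7591

2.759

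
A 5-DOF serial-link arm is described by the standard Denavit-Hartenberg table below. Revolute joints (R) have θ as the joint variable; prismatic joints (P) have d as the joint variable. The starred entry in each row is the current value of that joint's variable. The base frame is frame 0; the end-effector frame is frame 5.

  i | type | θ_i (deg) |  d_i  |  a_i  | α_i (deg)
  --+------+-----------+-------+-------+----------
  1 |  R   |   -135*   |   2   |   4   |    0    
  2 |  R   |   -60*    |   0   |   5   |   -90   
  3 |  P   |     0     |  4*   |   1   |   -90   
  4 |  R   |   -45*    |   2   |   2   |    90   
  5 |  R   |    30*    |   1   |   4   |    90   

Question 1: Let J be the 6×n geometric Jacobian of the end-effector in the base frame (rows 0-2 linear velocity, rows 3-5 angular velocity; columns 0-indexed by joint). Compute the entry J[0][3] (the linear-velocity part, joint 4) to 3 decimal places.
axis z_3 = (-0.0000,-0.0000,-1.0000); lever o_n−o_3 = (-4.2321,-3.5981,-4.0000)
cross product → J_v[:, 3] = (-3.5981,4.2321,-0.0000)
J_ω[:, 3] = z_3
entry J[0][3] = -3.5981

-3.598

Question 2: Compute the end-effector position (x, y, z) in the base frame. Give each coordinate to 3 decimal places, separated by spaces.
-13.891 -8.737 -2.000

after link 1: o_1 = (-2.8284, -2.8284, 2.0000)
after link 2: o_2 = (-7.6581, -1.5343, 2.0000)
after link 3: o_3 = (-9.6593, -5.1392, 2.0000)
after link 4: o_4 = (-11.3913, -6.1392, 0.0000)
after link 5: o_5 = (-13.8913, -8.7373, -2.0000)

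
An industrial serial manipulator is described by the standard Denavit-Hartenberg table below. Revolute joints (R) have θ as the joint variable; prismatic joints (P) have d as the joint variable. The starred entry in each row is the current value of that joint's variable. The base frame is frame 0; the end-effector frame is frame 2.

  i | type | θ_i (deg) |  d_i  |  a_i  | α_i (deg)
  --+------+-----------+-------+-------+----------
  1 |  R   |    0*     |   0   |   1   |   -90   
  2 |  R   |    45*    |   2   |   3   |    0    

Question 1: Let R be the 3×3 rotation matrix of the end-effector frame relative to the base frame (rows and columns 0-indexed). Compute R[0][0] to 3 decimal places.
0.707

End-effector x-axis (col 0 of R) = (0.7071,0.0000,-0.7071)
R[0][0] = 0.7071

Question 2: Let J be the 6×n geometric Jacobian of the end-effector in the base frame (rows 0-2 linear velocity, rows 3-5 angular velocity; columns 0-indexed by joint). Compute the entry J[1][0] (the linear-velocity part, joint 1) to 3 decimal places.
3.121

axis z_0 = ẑ; lever o_n−o_0 = (3.1213,2.0000,-2.1213)
cross product → J_v[:, 0] = (-2.0000,3.1213,0.0000)
J_ω[:, 0] = z_0
entry J[1][0] = 3.1213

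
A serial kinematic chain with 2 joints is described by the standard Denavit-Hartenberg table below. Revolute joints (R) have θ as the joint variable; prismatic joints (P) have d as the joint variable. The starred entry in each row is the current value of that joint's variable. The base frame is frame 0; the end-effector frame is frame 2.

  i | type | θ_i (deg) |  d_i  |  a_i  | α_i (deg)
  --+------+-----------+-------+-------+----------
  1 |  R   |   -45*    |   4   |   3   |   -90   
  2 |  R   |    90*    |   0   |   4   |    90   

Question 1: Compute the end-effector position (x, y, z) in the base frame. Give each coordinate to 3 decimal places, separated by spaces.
2.121 -2.121 0.000

after link 1: o_1 = (2.1213, -2.1213, 4.0000)
after link 2: o_2 = (2.1213, -2.1213, 0.0000)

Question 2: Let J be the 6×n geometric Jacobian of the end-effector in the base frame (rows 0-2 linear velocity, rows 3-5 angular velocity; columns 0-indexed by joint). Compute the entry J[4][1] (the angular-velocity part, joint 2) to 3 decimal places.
0.707

axis z_1 = (0.7071,0.7071,0.0000); lever o_n−o_1 = (0.0000,0.0000,-4.0000)
cross product → J_v[:, 1] = (-2.8284,2.8284,-0.0000)
J_ω[:, 1] = z_1
entry J[4][1] = 0.7071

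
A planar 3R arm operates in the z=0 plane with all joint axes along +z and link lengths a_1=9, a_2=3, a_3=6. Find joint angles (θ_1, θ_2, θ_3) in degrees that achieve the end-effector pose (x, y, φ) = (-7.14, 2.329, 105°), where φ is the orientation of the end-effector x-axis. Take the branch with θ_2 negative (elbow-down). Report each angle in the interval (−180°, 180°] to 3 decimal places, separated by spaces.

-134.997 -150.004 30.001

wrist centre = target − a_3·(cos φ, sin φ) = (-5.5871, -3.4666)
cos θ_2 = (43.2325−9²−3²)/(2·9·3) = -0.8661; θ_2 = -150.0045° (elbow-down)
β = atan2(-3.4666,-5.5871) = -148.1821°; ψ = atan2(-1.4998,6.4018) = -13.1853°
θ_1 = β − ψ = -134.9968°
θ_3 = φ − θ_1 − θ_2 = 30.0013° (wrapped to (-180°,180°])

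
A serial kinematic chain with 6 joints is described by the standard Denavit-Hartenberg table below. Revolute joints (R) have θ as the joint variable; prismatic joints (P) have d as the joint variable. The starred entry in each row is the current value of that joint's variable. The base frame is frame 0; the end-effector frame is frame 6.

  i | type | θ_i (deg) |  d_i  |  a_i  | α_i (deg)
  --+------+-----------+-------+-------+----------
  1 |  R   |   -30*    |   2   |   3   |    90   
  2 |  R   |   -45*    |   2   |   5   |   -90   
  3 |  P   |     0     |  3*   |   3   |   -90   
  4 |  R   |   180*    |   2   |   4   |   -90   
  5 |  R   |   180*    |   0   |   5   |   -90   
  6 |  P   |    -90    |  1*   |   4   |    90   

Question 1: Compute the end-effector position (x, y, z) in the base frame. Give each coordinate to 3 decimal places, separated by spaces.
after link 1: o_1 = (2.5981, -1.5000, 2.0000)
after link 2: o_2 = (4.6599, -4.9998, -1.5355)
after link 3: o_3 = (8.3342, -7.1211, -1.5355)
after link 4: o_4 = (6.8847, -3.9749, 1.2929)
after link 5: o_5 = (9.9465, -5.7426, -2.2426)
after link 6: o_6 = (12.8960, -6.2908, 0.5858)

12.896 -6.291 0.586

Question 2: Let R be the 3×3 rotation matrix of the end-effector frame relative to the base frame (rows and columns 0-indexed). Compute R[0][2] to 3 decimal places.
-0.612

End-effector z-axis (col 2 of R) = (-0.6124,0.3536,0.7071)
R[0][2] = -0.6124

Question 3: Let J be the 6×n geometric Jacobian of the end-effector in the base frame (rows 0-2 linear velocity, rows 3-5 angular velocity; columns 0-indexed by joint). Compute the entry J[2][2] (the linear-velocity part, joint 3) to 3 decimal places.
0.707

prismatic axis z_2 = (0.6124,-0.3536,0.7071)
J_v[:, 2] = z_2; J_ω[:, 2] = (0,0,0)
entry J[2][2] = 0.7071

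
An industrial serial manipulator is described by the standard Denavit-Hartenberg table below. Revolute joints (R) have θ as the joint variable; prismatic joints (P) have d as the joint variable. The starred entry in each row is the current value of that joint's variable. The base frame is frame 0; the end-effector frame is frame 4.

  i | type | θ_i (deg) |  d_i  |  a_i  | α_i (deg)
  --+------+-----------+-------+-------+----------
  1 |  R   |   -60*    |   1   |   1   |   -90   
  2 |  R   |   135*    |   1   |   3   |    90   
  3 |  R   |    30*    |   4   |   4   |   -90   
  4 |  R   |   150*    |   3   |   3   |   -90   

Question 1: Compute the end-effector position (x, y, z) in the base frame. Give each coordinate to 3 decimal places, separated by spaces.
after link 1: o_1 = (0.5000, -0.8660, 1.0000)
after link 2: o_2 = (0.3054, 1.4711, -1.1213)
after link 3: o_3 = (2.2269, 2.1429, -6.3992)
after link 4: o_4 = (4.1474, 1.4146, -2.6869)

4.147 1.415 -2.687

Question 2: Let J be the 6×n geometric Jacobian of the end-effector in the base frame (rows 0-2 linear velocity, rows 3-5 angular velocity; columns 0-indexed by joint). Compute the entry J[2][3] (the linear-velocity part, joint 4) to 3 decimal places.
-0.919

axis z_3 = (0.9268,0.1268,0.3536); lever o_n−o_3 = (1.9205,-0.7283,3.7123)
cross product → J_v[:, 3] = (0.7283,-2.7615,-0.9186)
J_ω[:, 3] = z_3
entry J[2][3] = -0.9186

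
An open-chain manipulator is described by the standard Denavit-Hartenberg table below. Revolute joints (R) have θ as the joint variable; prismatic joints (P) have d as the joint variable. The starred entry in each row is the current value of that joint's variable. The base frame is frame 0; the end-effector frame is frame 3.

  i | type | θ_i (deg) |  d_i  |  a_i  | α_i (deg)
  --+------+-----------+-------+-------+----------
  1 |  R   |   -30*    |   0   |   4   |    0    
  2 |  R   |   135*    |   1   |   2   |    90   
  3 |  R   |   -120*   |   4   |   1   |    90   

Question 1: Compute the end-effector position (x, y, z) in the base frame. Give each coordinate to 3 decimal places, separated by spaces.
6.940 0.484 0.134

after link 1: o_1 = (3.4641, -2.0000, 0.0000)
after link 2: o_2 = (2.9465, -0.0681, 1.0000)
after link 3: o_3 = (6.9396, 0.4842, 0.1340)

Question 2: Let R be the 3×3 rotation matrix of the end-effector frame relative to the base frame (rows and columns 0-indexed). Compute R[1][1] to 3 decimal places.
End-effector y-axis (col 1 of R) = (0.9659,0.2588,0.0000)
R[1][1] = 0.2588

0.259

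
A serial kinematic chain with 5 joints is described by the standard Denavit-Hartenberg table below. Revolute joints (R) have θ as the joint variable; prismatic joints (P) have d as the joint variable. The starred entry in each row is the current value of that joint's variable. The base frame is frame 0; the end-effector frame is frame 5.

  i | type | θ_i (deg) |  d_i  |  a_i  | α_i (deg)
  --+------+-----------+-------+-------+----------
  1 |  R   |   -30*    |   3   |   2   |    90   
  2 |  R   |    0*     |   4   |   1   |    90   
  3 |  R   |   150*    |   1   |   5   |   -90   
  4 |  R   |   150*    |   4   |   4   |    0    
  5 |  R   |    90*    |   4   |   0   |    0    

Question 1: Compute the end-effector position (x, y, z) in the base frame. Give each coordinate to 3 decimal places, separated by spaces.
-0.938 3.036 4.000

after link 1: o_1 = (1.7321, -1.0000, 3.0000)
after link 2: o_2 = (0.5981, -4.9641, 3.0000)
after link 3: o_3 = (-4.4019, -4.9641, 2.0000)
after link 4: o_4 = (-0.9378, -0.9641, 4.0000)
after link 5: o_5 = (-0.9378, 3.0359, 4.0000)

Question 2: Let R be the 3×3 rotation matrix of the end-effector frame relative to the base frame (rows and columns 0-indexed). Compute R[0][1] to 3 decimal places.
-0.866

End-effector y-axis (col 1 of R) = (-0.8660,-0.0000,-0.5000)
R[0][1] = -0.8660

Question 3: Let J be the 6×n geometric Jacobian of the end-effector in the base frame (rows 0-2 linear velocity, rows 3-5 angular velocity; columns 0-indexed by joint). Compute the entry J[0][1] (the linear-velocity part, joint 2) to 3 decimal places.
axis z_1 = (-0.5000,-0.8660,0.0000); lever o_n−o_1 = (-2.6699,4.0359,1.0000)
cross product → J_v[:, 1] = (-0.8660,0.5000,-4.3301)
J_ω[:, 1] = z_1
entry J[0][1] = -0.8660

-0.866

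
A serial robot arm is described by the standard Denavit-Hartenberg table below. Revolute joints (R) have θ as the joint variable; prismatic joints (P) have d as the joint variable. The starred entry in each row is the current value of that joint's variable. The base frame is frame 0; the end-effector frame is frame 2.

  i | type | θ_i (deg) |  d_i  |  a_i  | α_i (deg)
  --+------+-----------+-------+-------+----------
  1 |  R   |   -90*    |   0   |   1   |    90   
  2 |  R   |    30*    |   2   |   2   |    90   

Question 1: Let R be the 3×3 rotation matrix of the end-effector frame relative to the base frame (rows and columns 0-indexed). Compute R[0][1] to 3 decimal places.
End-effector y-axis (col 1 of R) = (-1.0000,-0.0000,0.0000)
R[0][1] = -1.0000

-1.000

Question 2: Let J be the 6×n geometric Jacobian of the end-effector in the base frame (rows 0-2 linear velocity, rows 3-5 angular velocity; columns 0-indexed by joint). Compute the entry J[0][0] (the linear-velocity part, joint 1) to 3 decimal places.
2.732

axis z_0 = ẑ; lever o_n−o_0 = (-2.0000,-2.7321,1.0000)
cross product → J_v[:, 0] = (2.7321,-2.0000,0.0000)
J_ω[:, 0] = z_0
entry J[0][0] = 2.7321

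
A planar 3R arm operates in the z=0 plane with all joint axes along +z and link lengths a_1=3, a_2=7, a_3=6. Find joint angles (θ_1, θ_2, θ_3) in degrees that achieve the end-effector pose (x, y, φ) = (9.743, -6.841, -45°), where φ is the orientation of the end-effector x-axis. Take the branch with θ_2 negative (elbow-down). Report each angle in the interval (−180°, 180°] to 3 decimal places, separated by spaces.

wrist centre = target − a_3·(cos φ, sin φ) = (5.5004, -2.5984)
cos θ_2 = (37.0054−3²−7²)/(2·3·7) = -0.4999; θ_2 = -119.9915° (elbow-down)
β = atan2(-2.5984,5.5004) = -25.2860°; ψ = atan2(-6.0627,-0.4991) = -94.7061°
θ_1 = β − ψ = 69.4202°
θ_3 = φ − θ_1 − θ_2 = 5.5713° (wrapped to (-180°,180°])

69.420 -119.991 5.571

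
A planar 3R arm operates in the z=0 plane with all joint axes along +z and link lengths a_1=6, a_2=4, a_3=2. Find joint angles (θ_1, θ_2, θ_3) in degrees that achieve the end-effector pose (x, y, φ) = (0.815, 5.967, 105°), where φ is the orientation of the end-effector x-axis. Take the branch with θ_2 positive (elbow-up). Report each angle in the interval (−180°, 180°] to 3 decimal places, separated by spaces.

29.997 135.001 -59.998

wrist centre = target − a_3·(cos φ, sin φ) = (1.3326, 4.0351)
cos θ_2 = (18.0583−6²−4²)/(2·6·4) = -0.7071; θ_2 = 135.0009° (elbow-up)
β = atan2(4.0351,1.3326) = 71.7238°; ψ = atan2(2.8284,3.1715) = 41.7267°
θ_1 = β − ψ = 29.9971°
θ_3 = φ − θ_1 − θ_2 = -59.9980° (wrapped to (-180°,180°])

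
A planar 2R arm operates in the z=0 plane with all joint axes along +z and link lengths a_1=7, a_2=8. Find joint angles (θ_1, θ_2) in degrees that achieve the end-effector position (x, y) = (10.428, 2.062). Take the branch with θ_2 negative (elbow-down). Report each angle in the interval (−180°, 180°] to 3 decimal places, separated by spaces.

cos θ_2 = (112.9950−7²−8²)/(2·7·8) = -0.0000; θ_2 = -90.0025° (elbow-down)
β = atan2(2.0620,10.4280) = 11.1852°; ψ = atan2(-8.0000,6.9996) = -48.8155°
θ_1 = β − ψ = 60.0007°

60.001 -90.003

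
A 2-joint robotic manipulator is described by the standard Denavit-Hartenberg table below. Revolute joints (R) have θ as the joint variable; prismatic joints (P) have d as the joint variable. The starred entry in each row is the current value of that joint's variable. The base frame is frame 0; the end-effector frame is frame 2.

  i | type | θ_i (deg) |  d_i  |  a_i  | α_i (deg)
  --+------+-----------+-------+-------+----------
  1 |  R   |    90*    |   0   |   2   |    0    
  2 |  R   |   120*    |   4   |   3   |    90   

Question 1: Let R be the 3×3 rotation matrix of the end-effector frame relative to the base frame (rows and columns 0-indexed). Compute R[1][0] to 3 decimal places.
-0.500

End-effector x-axis (col 0 of R) = (-0.8660,-0.5000,0.0000)
R[1][0] = -0.5000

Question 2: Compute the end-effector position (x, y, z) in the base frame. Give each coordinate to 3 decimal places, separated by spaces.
after link 1: o_1 = (0.0000, 2.0000, 0.0000)
after link 2: o_2 = (-2.5981, 0.5000, 4.0000)

-2.598 0.500 4.000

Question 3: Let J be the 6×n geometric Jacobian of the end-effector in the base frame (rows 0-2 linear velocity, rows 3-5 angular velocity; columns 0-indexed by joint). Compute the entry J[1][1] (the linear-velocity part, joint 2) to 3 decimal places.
-2.598

axis z_1 = (0.0000,0.0000,1.0000); lever o_n−o_1 = (-2.5981,-1.5000,4.0000)
cross product → J_v[:, 1] = (1.5000,-2.5981,0.0000)
J_ω[:, 1] = z_1
entry J[1][1] = -2.5981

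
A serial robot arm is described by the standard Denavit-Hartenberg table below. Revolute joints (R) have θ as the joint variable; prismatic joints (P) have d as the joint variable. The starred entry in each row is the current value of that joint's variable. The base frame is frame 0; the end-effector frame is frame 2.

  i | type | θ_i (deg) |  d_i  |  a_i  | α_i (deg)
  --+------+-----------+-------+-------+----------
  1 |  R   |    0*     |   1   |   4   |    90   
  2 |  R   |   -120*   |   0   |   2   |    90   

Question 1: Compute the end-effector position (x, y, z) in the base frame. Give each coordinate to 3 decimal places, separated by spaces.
after link 1: o_1 = (4.0000, 0.0000, 1.0000)
after link 2: o_2 = (3.0000, -0.0000, -0.7321)

3.000 -0.000 -0.732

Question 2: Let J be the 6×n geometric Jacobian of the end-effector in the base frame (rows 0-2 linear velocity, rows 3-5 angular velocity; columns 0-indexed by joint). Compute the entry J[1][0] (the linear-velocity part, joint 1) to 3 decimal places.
axis z_0 = ẑ; lever o_n−o_0 = (3.0000,-0.0000,-0.7321)
cross product → J_v[:, 0] = (0.0000,3.0000,-0.0000)
J_ω[:, 0] = z_0
entry J[1][0] = 3.0000

3.000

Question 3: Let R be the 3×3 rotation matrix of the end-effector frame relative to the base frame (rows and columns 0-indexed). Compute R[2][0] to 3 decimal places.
-0.866

End-effector x-axis (col 0 of R) = (-0.5000,-0.0000,-0.8660)
R[2][0] = -0.8660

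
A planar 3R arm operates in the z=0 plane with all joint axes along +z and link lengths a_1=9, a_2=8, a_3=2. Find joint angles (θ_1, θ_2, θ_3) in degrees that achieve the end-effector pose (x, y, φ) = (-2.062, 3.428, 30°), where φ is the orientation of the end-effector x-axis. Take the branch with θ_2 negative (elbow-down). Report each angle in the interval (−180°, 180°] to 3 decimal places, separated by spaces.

-149.999 -150.002 -29.999

wrist centre = target − a_3·(cos φ, sin φ) = (-3.7941, 2.4280)
cos θ_2 = (20.2900−9²−8²)/(2·9·8) = -0.8660; θ_2 = -150.0019° (elbow-down)
β = atan2(2.4280,-3.7941) = 147.3828°; ψ = atan2(-3.9998,2.0717) = -62.6183°
θ_1 = β − ψ = 210.0011°
θ_3 = φ − θ_1 − θ_2 = -29.9992° (wrapped to (-180°,180°])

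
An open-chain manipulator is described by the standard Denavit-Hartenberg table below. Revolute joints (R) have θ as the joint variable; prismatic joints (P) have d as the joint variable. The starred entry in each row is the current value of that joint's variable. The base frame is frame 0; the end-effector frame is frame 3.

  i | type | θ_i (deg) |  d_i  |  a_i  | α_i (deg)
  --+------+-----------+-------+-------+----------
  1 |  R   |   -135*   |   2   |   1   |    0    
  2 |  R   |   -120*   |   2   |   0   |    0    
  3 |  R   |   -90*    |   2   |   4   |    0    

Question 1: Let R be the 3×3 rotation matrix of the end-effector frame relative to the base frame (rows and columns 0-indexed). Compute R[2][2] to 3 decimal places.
End-effector z-axis (col 2 of R) = (0.0000,0.0000,1.0000)
R[2][2] = 1.0000

1.000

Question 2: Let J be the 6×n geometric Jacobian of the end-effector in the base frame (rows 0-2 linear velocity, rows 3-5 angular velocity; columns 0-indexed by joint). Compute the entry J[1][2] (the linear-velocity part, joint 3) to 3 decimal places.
axis z_2 = (0.0000,0.0000,1.0000); lever o_n−o_2 = (3.8637,1.0353,2.0000)
cross product → J_v[:, 2] = (-1.0353,3.8637,0.0000)
J_ω[:, 2] = z_2
entry J[1][2] = 3.8637

3.864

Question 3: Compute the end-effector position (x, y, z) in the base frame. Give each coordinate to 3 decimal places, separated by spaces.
after link 1: o_1 = (-0.7071, -0.7071, 2.0000)
after link 2: o_2 = (-0.7071, -0.7071, 4.0000)
after link 3: o_3 = (3.1566, 0.3282, 6.0000)

3.157 0.328 6.000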